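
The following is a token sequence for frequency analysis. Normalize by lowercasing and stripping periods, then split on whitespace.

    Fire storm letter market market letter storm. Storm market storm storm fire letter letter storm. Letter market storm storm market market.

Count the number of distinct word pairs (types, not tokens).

21 tokens → 20 bigram windows in total.
Repeated bigrams (each contributes count−1 duplicates):
  storm storm: 3
  letter market: 2
  letter storm: 2
  market market: 2
  market storm: 2
  storm letter: 2
  storm market: 2
8 duplicate windows → 20 − 8 = 12 distinct.

12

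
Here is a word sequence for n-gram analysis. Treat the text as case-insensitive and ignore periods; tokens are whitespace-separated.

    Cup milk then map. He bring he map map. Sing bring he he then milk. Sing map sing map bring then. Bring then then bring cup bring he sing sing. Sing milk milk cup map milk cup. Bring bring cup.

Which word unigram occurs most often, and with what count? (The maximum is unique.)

"bring", 8 times

Unigram frequencies (highest first):
  bring: 8
  map: 6
  sing: 6
  cup: 5
  milk: 5
  then: 5
  … (1 more, each ≤ 5)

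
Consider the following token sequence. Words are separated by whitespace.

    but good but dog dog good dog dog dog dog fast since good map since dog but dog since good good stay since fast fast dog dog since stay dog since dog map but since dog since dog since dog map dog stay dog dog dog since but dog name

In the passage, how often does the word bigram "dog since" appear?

6

Scanning the 49 overlapping bigram windows for "dog since":
  position 18–19: dog since
  position 27–28: dog since
  position 30–31: dog since
  position 36–37: dog since
  position 38–39: dog since
  position 46–47: dog since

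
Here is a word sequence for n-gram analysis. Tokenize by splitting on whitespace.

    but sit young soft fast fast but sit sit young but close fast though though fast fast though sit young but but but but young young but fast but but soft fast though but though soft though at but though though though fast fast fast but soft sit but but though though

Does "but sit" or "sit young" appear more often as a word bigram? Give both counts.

"but sit": 2 occurrences
"sit young": 3 occurrences

"sit young" (3 vs 2)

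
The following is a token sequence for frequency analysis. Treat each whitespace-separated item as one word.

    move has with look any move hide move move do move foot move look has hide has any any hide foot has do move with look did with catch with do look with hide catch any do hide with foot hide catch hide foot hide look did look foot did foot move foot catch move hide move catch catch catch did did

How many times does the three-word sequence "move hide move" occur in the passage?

2

Scanning the 60 overlapping trigram windows for "move hide move":
  position 6–8: move hide move
  position 55–57: move hide move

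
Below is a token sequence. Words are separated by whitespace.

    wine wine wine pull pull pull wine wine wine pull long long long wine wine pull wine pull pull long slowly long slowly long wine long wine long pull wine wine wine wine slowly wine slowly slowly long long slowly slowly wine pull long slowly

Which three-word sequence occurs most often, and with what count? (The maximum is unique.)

Trigram frequencies (highest first):
  wine wine wine: 4
  wine wine pull: 3
  wine pull pull: 2
  pull wine wine: 2
  wine pull long: 2
  pull long slowly: 2
  … (26 more, each ≤ 2)

"wine wine wine", 4 times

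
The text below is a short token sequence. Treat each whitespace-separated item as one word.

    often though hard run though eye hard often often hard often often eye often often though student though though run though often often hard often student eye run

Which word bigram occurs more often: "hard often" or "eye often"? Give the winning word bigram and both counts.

"hard often" (3 vs 1)

"hard often": 3 occurrences
"eye often": 1 occurrence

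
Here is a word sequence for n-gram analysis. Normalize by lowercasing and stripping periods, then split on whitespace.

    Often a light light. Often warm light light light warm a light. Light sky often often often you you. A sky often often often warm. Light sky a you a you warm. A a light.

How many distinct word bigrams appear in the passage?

19

35 tokens → 34 bigram windows in total.
Repeated bigrams (each contributes count−1 duplicates):
  light light: 4
  often often: 4
  a light: 3
  a you: 2
  light sky: 2
  often warm: 2
  sky often: 2
  warm a: 2
  … (2 more repeated)
15 duplicate windows → 34 − 15 = 19 distinct.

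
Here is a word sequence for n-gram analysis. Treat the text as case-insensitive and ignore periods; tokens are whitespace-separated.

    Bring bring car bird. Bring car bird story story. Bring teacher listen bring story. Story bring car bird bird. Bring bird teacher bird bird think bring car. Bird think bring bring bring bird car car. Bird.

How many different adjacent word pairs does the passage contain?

19

36 tokens → 35 bigram windows in total.
Repeated bigrams (each contributes count−1 duplicates):
  car bird: 5
  bring car: 4
  bring bring: 3
  bird bird: 2
  bird bring: 2
  bird think: 2
  bring bird: 2
  story bring: 2
  … (2 more repeated)
16 duplicate windows → 35 − 16 = 19 distinct.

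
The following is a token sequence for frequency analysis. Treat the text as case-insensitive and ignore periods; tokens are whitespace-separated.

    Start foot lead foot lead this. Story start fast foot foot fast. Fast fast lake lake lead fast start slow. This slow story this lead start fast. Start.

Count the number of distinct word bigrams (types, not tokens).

28 tokens → 27 bigram windows in total.
Repeated bigrams (each contributes count−1 duplicates):
  fast fast: 2
  fast start: 2
  foot lead: 2
  start fast: 2
4 duplicate windows → 27 − 4 = 23 distinct.

23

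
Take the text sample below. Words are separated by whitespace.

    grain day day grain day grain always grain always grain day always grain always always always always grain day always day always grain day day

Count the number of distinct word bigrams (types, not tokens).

8

25 tokens → 24 bigram windows in total.
Repeated bigrams (each contributes count−1 duplicates):
  always grain: 5
  grain day: 5
  always always: 3
  day always: 3
  grain always: 3
  day day: 2
  day grain: 2
16 duplicate windows → 24 − 16 = 8 distinct.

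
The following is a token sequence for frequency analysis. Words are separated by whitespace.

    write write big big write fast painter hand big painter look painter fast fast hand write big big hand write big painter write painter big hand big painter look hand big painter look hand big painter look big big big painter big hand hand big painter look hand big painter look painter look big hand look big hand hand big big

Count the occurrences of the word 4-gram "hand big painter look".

6

Scanning the 58 overlapping 4-gram windows for "hand big painter look":
  position 8–11: hand big painter look
  position 26–29: hand big painter look
  position 30–33: hand big painter look
  position 34–37: hand big painter look
  position 44–47: hand big painter look
  position 48–51: hand big painter look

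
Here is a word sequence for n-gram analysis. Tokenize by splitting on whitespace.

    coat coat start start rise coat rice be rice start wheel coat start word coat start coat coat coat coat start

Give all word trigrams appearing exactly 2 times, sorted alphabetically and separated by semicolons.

coat coat coat; coat coat start

Trigram counts meeting the condition (exactly 2 times):
  coat coat coat: 2
  coat coat start: 2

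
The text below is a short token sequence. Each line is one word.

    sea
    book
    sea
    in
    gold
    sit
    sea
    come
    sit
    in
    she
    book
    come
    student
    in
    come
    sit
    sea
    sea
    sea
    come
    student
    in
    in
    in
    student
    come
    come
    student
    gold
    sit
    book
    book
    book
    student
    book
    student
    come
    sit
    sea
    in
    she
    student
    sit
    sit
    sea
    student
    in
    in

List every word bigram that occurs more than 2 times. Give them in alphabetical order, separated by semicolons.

Bigram counts meeting the condition (more than 2 times):
  come sit: 3
  come student: 3
  in in: 3
  sit sea: 4
  student in: 3

come sit; come student; in in; sit sea; student in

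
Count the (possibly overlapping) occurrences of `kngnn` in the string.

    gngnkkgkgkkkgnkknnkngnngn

Sliding a length-5 window over the 25 characters (21 positions):
  position 19–23: kngnn

1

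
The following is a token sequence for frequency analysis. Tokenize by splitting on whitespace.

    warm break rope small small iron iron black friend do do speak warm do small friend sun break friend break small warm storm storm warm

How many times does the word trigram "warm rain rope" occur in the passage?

Scanning the 23 overlapping trigram windows for "warm rain rope":
  (none found)

0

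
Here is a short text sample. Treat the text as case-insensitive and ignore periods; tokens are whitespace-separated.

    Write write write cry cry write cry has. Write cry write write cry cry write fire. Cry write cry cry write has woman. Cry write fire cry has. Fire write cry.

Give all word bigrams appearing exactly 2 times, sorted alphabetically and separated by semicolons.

Bigram counts meeting the condition (exactly 2 times):
  cry has: 2
  fire cry: 2
  write fire: 2

cry has; fire cry; write fire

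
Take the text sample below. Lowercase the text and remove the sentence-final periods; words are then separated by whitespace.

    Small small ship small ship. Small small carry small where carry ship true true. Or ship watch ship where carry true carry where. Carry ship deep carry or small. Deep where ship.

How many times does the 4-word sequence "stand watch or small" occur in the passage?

Scanning the 29 overlapping 4-gram windows for "stand watch or small":
  (none found)

0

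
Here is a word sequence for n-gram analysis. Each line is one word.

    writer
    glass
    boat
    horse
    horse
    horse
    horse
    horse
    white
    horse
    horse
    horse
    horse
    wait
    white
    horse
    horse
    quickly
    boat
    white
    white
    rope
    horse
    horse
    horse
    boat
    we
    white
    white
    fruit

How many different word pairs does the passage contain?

18

30 tokens → 29 bigram windows in total.
Repeated bigrams (each contributes count−1 duplicates):
  horse horse: 10
  white horse: 2
  white white: 2
11 duplicate windows → 29 − 11 = 18 distinct.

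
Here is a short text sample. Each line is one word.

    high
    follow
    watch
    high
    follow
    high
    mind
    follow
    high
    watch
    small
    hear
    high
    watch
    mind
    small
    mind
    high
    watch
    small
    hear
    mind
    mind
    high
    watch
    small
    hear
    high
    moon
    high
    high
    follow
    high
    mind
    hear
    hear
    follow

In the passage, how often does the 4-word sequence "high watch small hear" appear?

3

Scanning the 34 overlapping 4-gram windows for "high watch small hear":
  position 9–12: high watch small hear
  position 18–21: high watch small hear
  position 24–27: high watch small hear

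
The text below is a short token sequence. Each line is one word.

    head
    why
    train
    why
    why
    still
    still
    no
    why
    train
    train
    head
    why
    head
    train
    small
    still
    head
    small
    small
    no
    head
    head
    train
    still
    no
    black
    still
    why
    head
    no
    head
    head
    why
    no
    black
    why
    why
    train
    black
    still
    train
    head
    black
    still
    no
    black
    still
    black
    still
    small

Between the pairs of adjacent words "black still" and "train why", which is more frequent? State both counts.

"black still" (5 vs 1)

"black still": 5 occurrences
"train why": 1 occurrence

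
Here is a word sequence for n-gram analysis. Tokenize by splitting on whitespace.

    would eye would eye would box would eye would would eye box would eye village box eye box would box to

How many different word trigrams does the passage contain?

21 tokens → 19 trigram windows in total.
Repeated trigrams (each contributes count−1 duplicates):
  would eye would: 3
  box would eye: 2
  eye box would: 2
4 duplicate windows → 19 − 4 = 15 distinct.

15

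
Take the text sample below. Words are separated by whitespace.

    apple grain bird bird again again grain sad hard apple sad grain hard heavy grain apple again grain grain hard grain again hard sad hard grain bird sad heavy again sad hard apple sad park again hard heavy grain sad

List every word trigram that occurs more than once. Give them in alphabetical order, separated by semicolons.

hard apple sad; hard heavy grain; sad hard apple

Trigram counts meeting the condition (more than once):
  hard apple sad: 2
  hard heavy grain: 2
  sad hard apple: 2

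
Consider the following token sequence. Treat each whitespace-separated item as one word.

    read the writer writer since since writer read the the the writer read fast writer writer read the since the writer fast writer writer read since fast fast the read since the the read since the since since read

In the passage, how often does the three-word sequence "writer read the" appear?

2

Scanning the 37 overlapping trigram windows for "writer read the":
  position 7–9: writer read the
  position 16–18: writer read the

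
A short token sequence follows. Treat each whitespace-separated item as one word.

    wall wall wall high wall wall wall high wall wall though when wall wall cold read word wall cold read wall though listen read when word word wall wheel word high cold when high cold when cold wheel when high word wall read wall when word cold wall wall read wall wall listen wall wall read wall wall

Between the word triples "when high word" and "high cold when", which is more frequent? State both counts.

"when high word": 1 occurrence
"high cold when": 2 occurrences

"high cold when" (2 vs 1)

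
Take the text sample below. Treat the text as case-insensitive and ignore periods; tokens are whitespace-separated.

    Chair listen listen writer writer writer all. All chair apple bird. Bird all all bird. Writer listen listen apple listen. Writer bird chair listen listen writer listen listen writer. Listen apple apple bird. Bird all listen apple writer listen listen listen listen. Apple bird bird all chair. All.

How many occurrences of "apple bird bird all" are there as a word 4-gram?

Scanning the 45 overlapping 4-gram windows for "apple bird bird all":
  position 10–13: apple bird bird all
  position 32–35: apple bird bird all
  position 43–46: apple bird bird all

3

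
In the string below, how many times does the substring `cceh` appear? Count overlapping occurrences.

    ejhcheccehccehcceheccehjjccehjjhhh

5

Sliding a length-4 window over the 34 characters (31 positions):
  position 7–10: cceh
  position 11–14: cceh
  position 15–18: cceh
  position 20–23: cceh
  position 26–29: cceh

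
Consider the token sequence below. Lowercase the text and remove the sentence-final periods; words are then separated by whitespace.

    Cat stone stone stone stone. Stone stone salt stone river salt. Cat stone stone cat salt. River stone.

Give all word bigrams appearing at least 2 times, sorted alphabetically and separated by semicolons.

Bigram counts meeting the condition (at least 2 times):
  cat stone: 2
  stone stone: 6

cat stone; stone stone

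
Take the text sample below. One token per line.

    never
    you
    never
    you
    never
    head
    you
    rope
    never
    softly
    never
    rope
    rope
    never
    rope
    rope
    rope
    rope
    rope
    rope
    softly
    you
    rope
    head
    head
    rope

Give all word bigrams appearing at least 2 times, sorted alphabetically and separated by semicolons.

Bigram counts meeting the condition (at least 2 times):
  never rope: 2
  never you: 2
  rope never: 2
  rope rope: 6
  you never: 2
  you rope: 2

never rope; never you; rope never; rope rope; you never; you rope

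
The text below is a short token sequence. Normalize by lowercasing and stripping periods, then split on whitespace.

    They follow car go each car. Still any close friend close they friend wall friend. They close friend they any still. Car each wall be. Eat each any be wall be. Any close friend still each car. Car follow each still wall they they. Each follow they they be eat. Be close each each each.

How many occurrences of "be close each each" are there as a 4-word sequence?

Scanning the 52 overlapping 4-gram windows for "be close each each":
  position 51–54: be close each each

1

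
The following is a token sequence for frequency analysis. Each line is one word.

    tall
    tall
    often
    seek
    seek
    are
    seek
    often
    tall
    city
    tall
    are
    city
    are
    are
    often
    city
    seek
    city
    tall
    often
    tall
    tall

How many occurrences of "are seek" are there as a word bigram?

1

Scanning the 22 overlapping bigram windows for "are seek":
  position 6–7: are seek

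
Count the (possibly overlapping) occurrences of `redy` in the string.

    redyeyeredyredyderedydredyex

5

Sliding a length-4 window over the 28 characters (25 positions):
  position 1–4: redy
  position 8–11: redy
  position 12–15: redy
  position 18–21: redy
  position 23–26: redy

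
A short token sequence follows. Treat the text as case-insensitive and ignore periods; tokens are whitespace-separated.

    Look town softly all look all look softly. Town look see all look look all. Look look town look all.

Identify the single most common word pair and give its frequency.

"all look", 4 times

Bigram frequencies (highest first):
  all look: 4
  look all: 3
  look town: 2
  town look: 2
  look look: 2
  town softly: 1
  … (5 more, each ≤ 1)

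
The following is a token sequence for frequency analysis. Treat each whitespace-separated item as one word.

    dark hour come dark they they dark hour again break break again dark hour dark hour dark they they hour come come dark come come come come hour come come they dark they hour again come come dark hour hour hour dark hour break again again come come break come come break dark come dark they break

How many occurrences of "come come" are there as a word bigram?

8

Scanning the 56 overlapping bigram windows for "come come":
  position 21–22: come come
  position 24–25: come come
  position 25–26: come come
  position 26–27: come come
  position 29–30: come come
  position 36–37: come come
  position 47–48: come come
  position 50–51: come come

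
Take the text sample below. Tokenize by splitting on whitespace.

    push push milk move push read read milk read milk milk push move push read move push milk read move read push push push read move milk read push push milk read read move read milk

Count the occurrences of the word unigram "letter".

Scanning the 36 tokens for "letter":
  (none found)

0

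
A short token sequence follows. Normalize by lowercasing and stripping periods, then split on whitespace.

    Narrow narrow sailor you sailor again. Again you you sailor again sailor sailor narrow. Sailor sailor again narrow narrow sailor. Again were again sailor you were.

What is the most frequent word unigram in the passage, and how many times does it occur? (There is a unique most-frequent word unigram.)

"sailor", 9 times

Unigram frequencies (highest first):
  sailor: 9
  again: 6
  narrow: 5
  you: 4
  were: 2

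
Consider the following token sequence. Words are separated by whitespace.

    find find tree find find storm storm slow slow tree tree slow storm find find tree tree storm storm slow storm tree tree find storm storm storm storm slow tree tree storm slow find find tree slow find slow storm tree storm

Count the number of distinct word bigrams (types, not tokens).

16

42 tokens → 41 bigram windows in total.
Repeated bigrams (each contributes count−1 duplicates):
  storm storm: 5
  find find: 4
  storm slow: 4
  tree tree: 4
  find tree: 3
  slow storm: 3
  tree storm: 3
  find storm: 2
  … (5 more repeated)
25 duplicate windows → 41 − 25 = 16 distinct.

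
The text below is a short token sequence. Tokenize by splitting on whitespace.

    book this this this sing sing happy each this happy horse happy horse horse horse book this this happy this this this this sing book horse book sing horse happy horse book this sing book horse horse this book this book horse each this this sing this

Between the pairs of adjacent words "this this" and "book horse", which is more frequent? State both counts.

"this this" (7 vs 3)

"this this": 7 occurrences
"book horse": 3 occurrences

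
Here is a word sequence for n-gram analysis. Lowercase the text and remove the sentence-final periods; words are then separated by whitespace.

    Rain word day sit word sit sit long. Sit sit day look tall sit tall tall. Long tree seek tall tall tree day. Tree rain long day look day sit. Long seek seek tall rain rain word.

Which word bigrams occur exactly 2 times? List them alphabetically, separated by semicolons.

Bigram counts meeting the condition (exactly 2 times):
  day look: 2
  day sit: 2
  rain word: 2
  seek tall: 2
  sit long: 2
  sit sit: 2
  tall tall: 2

day look; day sit; rain word; seek tall; sit long; sit sit; tall tall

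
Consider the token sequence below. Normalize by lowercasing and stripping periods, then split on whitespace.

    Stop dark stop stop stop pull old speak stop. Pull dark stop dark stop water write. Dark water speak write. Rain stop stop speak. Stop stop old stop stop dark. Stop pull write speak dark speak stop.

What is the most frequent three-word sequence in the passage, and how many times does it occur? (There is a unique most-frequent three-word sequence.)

"stop dark stop", 3 times

Trigram frequencies (highest first):
  stop dark stop: 3
  dark stop stop: 1
  stop stop stop: 1
  stop stop pull: 1
  stop pull old: 1
  pull old speak: 1
  … (27 more, each ≤ 1)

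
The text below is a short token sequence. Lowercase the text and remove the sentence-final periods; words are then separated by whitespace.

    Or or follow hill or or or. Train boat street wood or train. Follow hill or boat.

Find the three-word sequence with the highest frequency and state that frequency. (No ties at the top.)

"follow hill or", 2 times

Trigram frequencies (highest first):
  follow hill or: 2
  or or follow: 1
  or follow hill: 1
  hill or or: 1
  or or or: 1
  or or train: 1
  … (8 more, each ≤ 1)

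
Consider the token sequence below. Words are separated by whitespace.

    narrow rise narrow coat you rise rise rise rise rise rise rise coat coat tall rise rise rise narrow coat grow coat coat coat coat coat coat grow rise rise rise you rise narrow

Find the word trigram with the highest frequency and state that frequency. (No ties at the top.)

"rise rise rise", 7 times

Trigram frequencies (highest first):
  rise rise rise: 7
  coat coat coat: 4
  rise narrow coat: 2
  narrow rise narrow: 1
  narrow coat you: 1
  coat you rise: 1
  … (16 more, each ≤ 1)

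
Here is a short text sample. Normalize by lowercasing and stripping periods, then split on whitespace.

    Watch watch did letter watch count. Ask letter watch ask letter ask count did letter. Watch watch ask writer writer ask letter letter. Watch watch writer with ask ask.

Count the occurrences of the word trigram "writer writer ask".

1

Scanning the 27 overlapping trigram windows for "writer writer ask":
  position 19–21: writer writer ask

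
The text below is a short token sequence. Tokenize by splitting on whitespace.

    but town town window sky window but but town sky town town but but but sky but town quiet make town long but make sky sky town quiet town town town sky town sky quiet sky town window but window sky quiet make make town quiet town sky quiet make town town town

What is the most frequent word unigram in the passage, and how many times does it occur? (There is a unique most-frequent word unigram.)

"town", 18 times

Unigram frequencies (highest first):
  town: 18
  sky: 10
  but: 9
  quiet: 6
  make: 5
  window: 4
  … (1 more, each ≤ 1)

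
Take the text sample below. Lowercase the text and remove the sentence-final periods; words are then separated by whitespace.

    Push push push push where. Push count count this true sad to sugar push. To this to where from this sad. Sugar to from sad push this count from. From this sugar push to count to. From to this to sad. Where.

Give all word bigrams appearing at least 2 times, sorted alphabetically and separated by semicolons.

from this; push push; push to; sugar push; this to; to from; to this

Bigram counts meeting the condition (at least 2 times):
  from this: 2
  push push: 3
  push to: 2
  sugar push: 2
  this to: 2
  to from: 2
  to this: 2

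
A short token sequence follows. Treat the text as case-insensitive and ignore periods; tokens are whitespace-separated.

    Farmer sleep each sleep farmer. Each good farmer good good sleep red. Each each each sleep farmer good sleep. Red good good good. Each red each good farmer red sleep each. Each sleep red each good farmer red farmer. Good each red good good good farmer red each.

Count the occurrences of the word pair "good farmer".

4

Scanning the 47 overlapping bigram windows for "good farmer":
  position 7–8: good farmer
  position 27–28: good farmer
  position 36–37: good farmer
  position 45–46: good farmer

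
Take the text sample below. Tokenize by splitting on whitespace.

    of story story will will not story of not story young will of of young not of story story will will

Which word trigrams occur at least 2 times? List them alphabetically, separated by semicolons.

Trigram counts meeting the condition (at least 2 times):
  of story story: 2
  story story will: 2
  story will will: 2

of story story; story story will; story will will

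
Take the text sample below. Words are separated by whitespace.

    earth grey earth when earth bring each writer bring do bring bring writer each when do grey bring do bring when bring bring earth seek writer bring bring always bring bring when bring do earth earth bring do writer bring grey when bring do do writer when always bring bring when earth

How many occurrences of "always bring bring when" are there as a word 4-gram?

2

Scanning the 49 overlapping 4-gram windows for "always bring bring when":
  position 29–32: always bring bring when
  position 48–51: always bring bring when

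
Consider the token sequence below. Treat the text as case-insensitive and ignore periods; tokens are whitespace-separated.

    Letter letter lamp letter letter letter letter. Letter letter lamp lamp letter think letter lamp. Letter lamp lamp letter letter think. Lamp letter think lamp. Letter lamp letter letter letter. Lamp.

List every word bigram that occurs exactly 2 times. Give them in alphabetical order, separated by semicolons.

lamp lamp; think lamp

Bigram counts meeting the condition (exactly 2 times):
  lamp lamp: 2
  think lamp: 2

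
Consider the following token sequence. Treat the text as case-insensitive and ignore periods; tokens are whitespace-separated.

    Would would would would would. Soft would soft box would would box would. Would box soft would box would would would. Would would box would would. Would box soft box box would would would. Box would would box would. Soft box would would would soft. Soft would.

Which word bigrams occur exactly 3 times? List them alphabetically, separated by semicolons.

soft box; soft would

Bigram counts meeting the condition (exactly 3 times):
  soft box: 3
  soft would: 3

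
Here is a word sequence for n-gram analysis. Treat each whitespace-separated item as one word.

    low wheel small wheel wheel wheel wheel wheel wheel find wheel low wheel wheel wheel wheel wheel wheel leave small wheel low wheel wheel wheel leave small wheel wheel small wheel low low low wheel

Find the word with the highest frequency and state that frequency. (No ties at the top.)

Unigram frequencies (highest first):
  wheel: 22
  low: 6
  small: 4
  leave: 2
  find: 1

"wheel", 22 times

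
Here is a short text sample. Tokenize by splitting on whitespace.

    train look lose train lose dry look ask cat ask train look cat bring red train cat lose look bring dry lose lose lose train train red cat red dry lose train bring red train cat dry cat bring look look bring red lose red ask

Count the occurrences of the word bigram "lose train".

Scanning the 45 overlapping bigram windows for "lose train":
  position 3–4: lose train
  position 24–25: lose train
  position 31–32: lose train

3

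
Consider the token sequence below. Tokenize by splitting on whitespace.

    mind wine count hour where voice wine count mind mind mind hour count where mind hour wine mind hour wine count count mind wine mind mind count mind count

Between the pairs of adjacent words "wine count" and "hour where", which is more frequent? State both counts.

"wine count": 3 occurrences
"hour where": 1 occurrence

"wine count" (3 vs 1)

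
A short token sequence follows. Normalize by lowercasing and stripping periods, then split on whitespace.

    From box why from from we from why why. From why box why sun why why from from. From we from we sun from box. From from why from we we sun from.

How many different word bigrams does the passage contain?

33 tokens → 32 bigram windows in total.
Repeated bigrams (each contributes count−1 duplicates):
  from from: 4
  from we: 4
  why from: 4
  from why: 3
  box why: 2
  from box: 2
  sun from: 2
  we from: 2
  … (2 more repeated)
17 duplicate windows → 32 − 17 = 15 distinct.

15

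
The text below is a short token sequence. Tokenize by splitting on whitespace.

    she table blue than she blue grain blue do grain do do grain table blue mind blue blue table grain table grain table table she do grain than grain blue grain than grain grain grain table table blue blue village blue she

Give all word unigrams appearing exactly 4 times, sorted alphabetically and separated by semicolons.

Unigram counts meeting the condition (exactly 4 times):
  do: 4
  she: 4

do; she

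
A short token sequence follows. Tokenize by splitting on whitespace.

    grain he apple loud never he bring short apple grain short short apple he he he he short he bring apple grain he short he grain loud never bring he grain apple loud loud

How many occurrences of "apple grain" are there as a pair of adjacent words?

2

Scanning the 33 overlapping bigram windows for "apple grain":
  position 9–10: apple grain
  position 21–22: apple grain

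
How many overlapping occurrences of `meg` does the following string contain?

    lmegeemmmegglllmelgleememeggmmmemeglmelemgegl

4

Sliding a length-3 window over the 45 characters (43 positions):
  position 2–4: meg
  position 9–11: meg
  position 25–27: meg
  position 33–35: meg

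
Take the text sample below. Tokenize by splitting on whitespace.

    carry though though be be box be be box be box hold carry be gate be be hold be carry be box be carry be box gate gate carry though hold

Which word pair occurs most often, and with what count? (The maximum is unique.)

"be box", 5 times

Bigram frequencies (highest first):
  be box: 5
  be be: 3
  box be: 3
  carry be: 3
  carry though: 2
  be carry: 2
  … (12 more, each ≤ 1)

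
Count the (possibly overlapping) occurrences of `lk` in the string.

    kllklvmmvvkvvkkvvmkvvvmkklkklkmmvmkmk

Sliding a length-2 window over the 37 characters (36 positions):
  position 3–4: lk
  position 26–27: lk
  position 29–30: lk

3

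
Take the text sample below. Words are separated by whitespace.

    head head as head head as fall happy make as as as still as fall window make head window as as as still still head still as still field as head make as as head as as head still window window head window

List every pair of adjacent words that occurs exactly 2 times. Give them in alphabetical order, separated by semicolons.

as fall; head head; head still; head window; make as; still as

Bigram counts meeting the condition (exactly 2 times):
  as fall: 2
  head head: 2
  head still: 2
  head window: 2
  make as: 2
  still as: 2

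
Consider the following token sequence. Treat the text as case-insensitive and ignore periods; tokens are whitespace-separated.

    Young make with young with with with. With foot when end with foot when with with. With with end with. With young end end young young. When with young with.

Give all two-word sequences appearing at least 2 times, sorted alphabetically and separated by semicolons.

Bigram counts meeting the condition (at least 2 times):
  end with: 2
  foot when: 2
  when with: 2
  with foot: 2
  with with: 7
  with young: 3
  young with: 2

end with; foot when; when with; with foot; with with; with young; young with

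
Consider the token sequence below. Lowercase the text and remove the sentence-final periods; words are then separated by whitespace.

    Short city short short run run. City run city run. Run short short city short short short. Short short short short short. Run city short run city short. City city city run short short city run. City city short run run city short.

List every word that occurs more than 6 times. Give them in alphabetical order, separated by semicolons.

city; run; short

Unigram counts meeting the condition (more than 6 times):
  city: 13
  run: 11
  short: 19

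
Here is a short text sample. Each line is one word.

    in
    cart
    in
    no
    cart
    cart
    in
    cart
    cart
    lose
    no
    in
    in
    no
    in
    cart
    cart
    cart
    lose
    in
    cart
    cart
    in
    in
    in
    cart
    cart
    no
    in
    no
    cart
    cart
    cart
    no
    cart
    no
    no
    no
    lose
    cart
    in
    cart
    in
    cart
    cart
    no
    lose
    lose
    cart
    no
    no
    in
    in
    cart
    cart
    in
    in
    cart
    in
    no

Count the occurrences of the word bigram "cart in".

Scanning the 59 overlapping bigram windows for "cart in":
  position 2–3: cart in
  position 6–7: cart in
  position 22–23: cart in
  position 40–41: cart in
  position 42–43: cart in
  position 55–56: cart in
  position 58–59: cart in

7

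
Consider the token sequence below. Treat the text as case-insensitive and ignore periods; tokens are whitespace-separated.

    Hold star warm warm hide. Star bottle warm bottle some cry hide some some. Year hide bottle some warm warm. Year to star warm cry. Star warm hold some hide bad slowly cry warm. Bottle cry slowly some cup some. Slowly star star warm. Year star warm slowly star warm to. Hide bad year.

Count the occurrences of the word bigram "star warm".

6

Scanning the 53 overlapping bigram windows for "star warm":
  position 2–3: star warm
  position 23–24: star warm
  position 26–27: star warm
  position 43–44: star warm
  position 46–47: star warm
  position 49–50: star warm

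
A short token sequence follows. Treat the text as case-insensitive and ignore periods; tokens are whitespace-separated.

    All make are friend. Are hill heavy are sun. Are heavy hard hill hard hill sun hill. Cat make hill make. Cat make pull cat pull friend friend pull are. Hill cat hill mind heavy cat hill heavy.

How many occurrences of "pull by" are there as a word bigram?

Scanning the 37 overlapping bigram windows for "pull by":
  (none found)

0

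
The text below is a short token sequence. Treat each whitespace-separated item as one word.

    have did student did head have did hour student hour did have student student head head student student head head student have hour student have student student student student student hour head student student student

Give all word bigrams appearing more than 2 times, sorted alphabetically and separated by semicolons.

head student; student student

Bigram counts meeting the condition (more than 2 times):
  head student: 3
  student student: 8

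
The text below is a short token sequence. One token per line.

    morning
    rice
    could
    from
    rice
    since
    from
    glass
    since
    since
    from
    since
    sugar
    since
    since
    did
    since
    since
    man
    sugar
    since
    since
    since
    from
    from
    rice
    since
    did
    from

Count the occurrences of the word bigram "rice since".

Scanning the 28 overlapping bigram windows for "rice since":
  position 5–6: rice since
  position 26–27: rice since

2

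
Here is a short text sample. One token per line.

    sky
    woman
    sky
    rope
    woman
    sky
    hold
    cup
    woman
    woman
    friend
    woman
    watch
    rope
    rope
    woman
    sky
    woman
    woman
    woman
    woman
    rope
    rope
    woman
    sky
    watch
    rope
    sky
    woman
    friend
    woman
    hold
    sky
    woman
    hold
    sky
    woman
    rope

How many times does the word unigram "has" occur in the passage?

0

Scanning the 38 tokens for "has":
  (none found)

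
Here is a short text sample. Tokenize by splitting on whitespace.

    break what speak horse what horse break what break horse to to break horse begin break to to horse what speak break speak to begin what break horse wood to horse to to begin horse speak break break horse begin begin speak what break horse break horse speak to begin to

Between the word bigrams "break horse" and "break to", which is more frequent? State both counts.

"break horse": 6 occurrences
"break to": 1 occurrence

"break horse" (6 vs 1)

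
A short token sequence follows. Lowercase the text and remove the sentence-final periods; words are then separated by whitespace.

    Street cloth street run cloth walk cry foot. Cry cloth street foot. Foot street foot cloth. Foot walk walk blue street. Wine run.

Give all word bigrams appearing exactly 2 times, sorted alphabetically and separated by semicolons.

cloth street; street foot

Bigram counts meeting the condition (exactly 2 times):
  cloth street: 2
  street foot: 2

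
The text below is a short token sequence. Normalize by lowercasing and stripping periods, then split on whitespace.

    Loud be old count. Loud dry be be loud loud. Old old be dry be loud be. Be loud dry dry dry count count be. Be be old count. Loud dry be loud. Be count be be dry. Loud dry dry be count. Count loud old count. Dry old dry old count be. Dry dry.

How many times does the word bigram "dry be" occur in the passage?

Scanning the 54 overlapping bigram windows for "dry be":
  position 6–7: dry be
  position 14–15: dry be
  position 31–32: dry be
  position 41–42: dry be

4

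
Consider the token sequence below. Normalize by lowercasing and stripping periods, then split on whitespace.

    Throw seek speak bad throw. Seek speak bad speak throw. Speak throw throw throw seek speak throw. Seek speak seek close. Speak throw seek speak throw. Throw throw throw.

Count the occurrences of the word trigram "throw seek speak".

Scanning the 27 overlapping trigram windows for "throw seek speak":
  position 1–3: throw seek speak
  position 5–7: throw seek speak
  position 14–16: throw seek speak
  position 17–19: throw seek speak
  position 23–25: throw seek speak

5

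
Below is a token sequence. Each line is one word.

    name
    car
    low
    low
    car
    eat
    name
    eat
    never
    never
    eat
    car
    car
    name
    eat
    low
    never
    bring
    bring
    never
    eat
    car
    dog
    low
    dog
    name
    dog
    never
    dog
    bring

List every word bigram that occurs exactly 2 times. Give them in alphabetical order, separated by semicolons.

eat car; name eat; never eat

Bigram counts meeting the condition (exactly 2 times):
  eat car: 2
  name eat: 2
  never eat: 2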